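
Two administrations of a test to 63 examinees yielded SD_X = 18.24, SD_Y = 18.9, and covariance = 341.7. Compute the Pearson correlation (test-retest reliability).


r = cov(X,Y) / (SD_X * SD_Y)
r = 341.7 / (18.24 * 18.9)
r = 341.7 / 344.736
r = 0.9912

0.9912


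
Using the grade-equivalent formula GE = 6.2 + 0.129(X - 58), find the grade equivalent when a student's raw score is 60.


raw - median = 60 - 58 = 2
slope * diff = 0.129 * 2 = 0.258
GE = 6.2 + 0.258
GE = 6.458

6.458


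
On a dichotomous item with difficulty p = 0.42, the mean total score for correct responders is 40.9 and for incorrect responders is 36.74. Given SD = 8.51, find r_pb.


q = 1 - p = 0.58
rpb = ((M1 - M0) / SD) * sqrt(p * q)
rpb = ((40.9 - 36.74) / 8.51) * sqrt(0.42 * 0.58)
rpb = 0.2413

0.2413


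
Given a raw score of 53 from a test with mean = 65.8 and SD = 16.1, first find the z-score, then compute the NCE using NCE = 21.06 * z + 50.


z = (X - mean) / SD = (53 - 65.8) / 16.1
z = -12.8 / 16.1
z = -0.795
NCE = NCE = 21.06z + 50
Carry z at full precision (z = -12.8 / 16.1) into the conversion:
NCE = 21.06 * (-12.8 / 16.1) + 50 = -269.568 / 16.1 + 50
NCE = -16.7434 + 50
NCE = 33.2566

33.2566


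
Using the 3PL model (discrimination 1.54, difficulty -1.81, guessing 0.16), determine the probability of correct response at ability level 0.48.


logit = 1.54*(0.48 - -1.81) = 3.5266
P* = 1/(1 + exp(-3.5266)) = 0.9714
P = 0.16 + (1 - 0.16) * 0.9714
P = 0.976

0.976


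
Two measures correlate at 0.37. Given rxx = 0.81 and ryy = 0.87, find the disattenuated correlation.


r_corrected = rxy / sqrt(rxx * ryy)
= 0.37 / sqrt(0.81 * 0.87)
= 0.37 / sqrt(0.7047)
= 0.37 / 0.839464
r_corrected = 0.4408

0.4408


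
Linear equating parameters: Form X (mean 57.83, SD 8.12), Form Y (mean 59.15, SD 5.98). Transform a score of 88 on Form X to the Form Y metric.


slope = SD_Y / SD_X = 5.98 / 8.12 ~ 0.7365
intercept = mean_Y - slope * mean_X = 59.15 - (5.98 / 8.12) * 57.83 ~ 16.5609
Y = slope * X + intercept. To avoid rounding drift from the rounded slope/intercept, evaluate the equivalent form Y = mean_Y + SD_Y * (X - mean_X) / SD_X at full precision:
Y = 59.15 + 5.98 * (88 - 57.83) / 8.12
Y = 59.15 + 5.98 * 30.17 / 8.12
Y = 59.15 + 180.4166 / 8.12
Y = 59.15 + 22.2188
Y = 81.3688

81.3688


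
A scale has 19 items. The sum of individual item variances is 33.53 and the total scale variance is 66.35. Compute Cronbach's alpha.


alpha = (k/(k-1)) * (1 - sum(si^2)/s_total^2)
= (19/18) * (1 - 33.53/66.35)
alpha = 0.5221

0.5221


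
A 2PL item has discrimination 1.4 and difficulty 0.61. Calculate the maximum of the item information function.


For 2PL, max info at theta = b = 0.61
I_max = a^2 / 4 = 1.4^2 / 4
= 1.96 / 4
I_max = 0.49

0.49


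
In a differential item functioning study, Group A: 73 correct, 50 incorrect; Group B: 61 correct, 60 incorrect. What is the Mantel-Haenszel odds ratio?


Odds_A = 73/50 = 1.46
Odds_B = 61/60 = 1.0167
OR = Odds_A / Odds_B = 1.46 / 1.0167
Exactly, OR = (73 * 60) / (50 * 61) = 4380 / 3050
OR = 1.4361

1.4361


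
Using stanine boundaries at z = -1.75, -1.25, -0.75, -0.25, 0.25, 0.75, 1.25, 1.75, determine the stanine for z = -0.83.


Stanine boundaries: [-1.75, -1.25, -0.75, -0.25, 0.25, 0.75, 1.25, 1.75]
z = -0.83
Check each boundary:
  z >= -1.75 -> could be stanine 2
  z >= -1.25 -> could be stanine 3
  z < -0.75
  z < -0.25
  z < 0.25
  z < 0.75
  z < 1.25
  z < 1.75
Highest qualifying boundary gives stanine = 3

3


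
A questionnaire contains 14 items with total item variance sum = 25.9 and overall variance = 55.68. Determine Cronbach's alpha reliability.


alpha = (k/(k-1)) * (1 - sum(si^2)/s_total^2)
= (14/13) * (1 - 25.9/55.68)
alpha = 0.576

0.576


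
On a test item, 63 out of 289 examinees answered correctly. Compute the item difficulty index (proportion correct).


Item difficulty p = number correct / total examinees
p = 63 / 289
p = 0.218

0.218


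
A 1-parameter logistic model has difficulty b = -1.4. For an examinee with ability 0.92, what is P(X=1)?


theta - b = 0.92 - -1.4 = 2.32
exp(-(theta - b)) = exp(-2.32) = 0.0983
P = 1 / (1 + 0.0983)
P = 0.9105

0.9105


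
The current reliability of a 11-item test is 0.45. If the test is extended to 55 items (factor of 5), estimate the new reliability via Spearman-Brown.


r_new = (n * rxx) / (1 + (n-1) * rxx)
r_new = (5 * 0.45) / (1 + 4 * 0.45)
r_new = 2.25 / 2.8
r_new = 0.8036

0.8036


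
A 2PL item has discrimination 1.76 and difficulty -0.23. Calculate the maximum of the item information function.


For 2PL, max info at theta = b = -0.23
I_max = a^2 / 4 = 1.76^2 / 4
= 3.0976 / 4
I_max = 0.7744

0.7744


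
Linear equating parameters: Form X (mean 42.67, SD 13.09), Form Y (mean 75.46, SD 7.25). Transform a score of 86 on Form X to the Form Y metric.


slope = SD_Y / SD_X = 7.25 / 13.09 ~ 0.5539
intercept = mean_Y - slope * mean_X = 75.46 - (7.25 / 13.09) * 42.67 ~ 51.8269
Y = slope * X + intercept. To avoid rounding drift from the rounded slope/intercept, evaluate the equivalent form Y = mean_Y + SD_Y * (X - mean_X) / SD_X at full precision:
Y = 75.46 + 7.25 * (86 - 42.67) / 13.09
Y = 75.46 + 7.25 * 43.33 / 13.09
Y = 75.46 + 314.1425 / 13.09
Y = 75.46 + 23.9987
Y = 99.4587

99.4587


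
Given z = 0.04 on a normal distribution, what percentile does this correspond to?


CDF(z) = 0.5 * (1 + erf(z/sqrt(2)))
erf(0.0283) = 0.0319
CDF = 0.516
Percentile rank = 0.516 * 100 = 51.6

51.6


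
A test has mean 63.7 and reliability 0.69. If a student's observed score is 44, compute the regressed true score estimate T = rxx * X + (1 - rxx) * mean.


T_est = rxx * X + (1 - rxx) * mean
T_est = 0.69 * 44 + 0.31 * 63.7
T_est = 30.36 + 19.747
T_est = 50.107

50.107


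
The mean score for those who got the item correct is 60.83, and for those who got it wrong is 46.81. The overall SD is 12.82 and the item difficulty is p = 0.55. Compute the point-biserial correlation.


q = 1 - p = 0.45
rpb = ((M1 - M0) / SD) * sqrt(p * q)
rpb = ((60.83 - 46.81) / 12.82) * sqrt(0.55 * 0.45)
rpb = 0.5441

0.5441


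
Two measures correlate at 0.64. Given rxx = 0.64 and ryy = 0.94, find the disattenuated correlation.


r_corrected = rxy / sqrt(rxx * ryy)
= 0.64 / sqrt(0.64 * 0.94)
= 0.64 / sqrt(0.6016)
= 0.64 / 0.775629
r_corrected = 0.8251

0.8251


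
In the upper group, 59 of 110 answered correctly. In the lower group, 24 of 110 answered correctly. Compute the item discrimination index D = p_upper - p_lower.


p_upper = 59/110 = 0.5364
p_lower = 24/110 = 0.2182
D = 0.5364 - 0.2182 = 0.3182

0.3182


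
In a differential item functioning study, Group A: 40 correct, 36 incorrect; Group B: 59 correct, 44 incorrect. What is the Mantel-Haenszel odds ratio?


Odds_A = 40/36 = 1.1111
Odds_B = 59/44 = 1.3409
OR = Odds_A / Odds_B = 1.1111 / 1.3409
Exactly, OR = (40 * 44) / (36 * 59) = 1760 / 2124
OR = 0.8286

0.8286


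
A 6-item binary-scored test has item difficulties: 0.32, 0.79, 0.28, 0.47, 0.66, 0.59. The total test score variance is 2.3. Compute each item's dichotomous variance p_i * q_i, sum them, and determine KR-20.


For each item, compute p_i * q_i:
  Item 1: 0.32 * 0.68 = 0.2176
  Item 2: 0.79 * 0.21 = 0.1659
  Item 3: 0.28 * 0.72 = 0.2016
  Item 4: 0.47 * 0.53 = 0.2491
  Item 5: 0.66 * 0.34 = 0.2244
  Item 6: 0.59 * 0.41 = 0.2419
Sum(p_i * q_i) = 0.2176 + 0.1659 + 0.2016 + 0.2491 + 0.2244 + 0.2419 = 1.3005
KR-20 = (k/(k-1)) * (1 - Sum(p_i*q_i) / Var_total)
= (6/5) * (1 - 1.3005/2.3)
= 1.2 * 0.4346
KR-20 = 0.5215

0.5215


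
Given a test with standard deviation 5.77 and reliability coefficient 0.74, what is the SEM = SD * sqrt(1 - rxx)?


SEM = SD * sqrt(1 - rxx)
SEM = 5.77 * sqrt(1 - 0.74)
SEM = 5.77 * sqrt(0.26) = 5.77 * 0.509902
SEM = 2.9421

2.9421


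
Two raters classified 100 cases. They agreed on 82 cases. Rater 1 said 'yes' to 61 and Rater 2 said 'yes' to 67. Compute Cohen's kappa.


P_o = 82/100 = 0.82
P_e = (61*67 + 39*33) / 10000 = 0.5374
kappa = (P_o - P_e) / (1 - P_e)
kappa = (0.82 - 0.5374) / (1 - 0.5374)
kappa = 0.6109

0.6109


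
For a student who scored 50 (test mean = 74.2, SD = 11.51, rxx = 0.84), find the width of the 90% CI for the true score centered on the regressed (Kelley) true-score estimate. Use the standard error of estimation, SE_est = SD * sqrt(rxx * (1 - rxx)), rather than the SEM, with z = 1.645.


True score estimate = 0.84*50 + 0.16*74.2 = 53.872
SE_est = SD * sqrt(rxx * (1 - rxx)) = 11.51 * sqrt(0.84 * 0.16) = 11.51 * sqrt(0.1344) = 4.219636
CI = T_est +/- z * SE_est, so width = 2 * z * SE_est = 2 * 1.645 * 4.219636
Width = 13.8826

13.8826


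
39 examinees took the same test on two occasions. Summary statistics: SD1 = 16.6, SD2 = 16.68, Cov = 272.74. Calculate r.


r = cov(X,Y) / (SD_X * SD_Y)
r = 272.74 / (16.6 * 16.68)
r = 272.74 / 276.888
r = 0.985

0.985


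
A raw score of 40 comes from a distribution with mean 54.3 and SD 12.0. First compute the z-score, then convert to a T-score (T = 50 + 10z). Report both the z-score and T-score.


z = (X - mean) / SD = (40 - 54.3) / 12.0
z = -14.3 / 12.0
z = -1.1917
T-score = T = 50 + 10z
Carry z at full precision (z = -14.3 / 12.0) into the conversion:
T-score = 50 + 10 * (-14.3 / 12.0) = 50 + -143 / 12.0
T-score = 50 + -11.9167
T-score = 38.0833

38.0833


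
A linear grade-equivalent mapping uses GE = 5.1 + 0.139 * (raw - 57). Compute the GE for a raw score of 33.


raw - median = 33 - 57 = -24
slope * diff = 0.139 * -24 = -3.336
GE = 5.1 + -3.336
GE = 1.764

1.764


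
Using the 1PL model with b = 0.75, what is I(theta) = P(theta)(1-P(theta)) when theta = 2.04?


P = 1/(1+exp(-(2.04-0.75))) = 0.7841
I = P*(1-P) = 0.7841 * 0.2159
I = 0.1693

0.1693


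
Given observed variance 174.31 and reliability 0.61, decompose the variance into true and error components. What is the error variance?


var_true = rxx * var_obs = 0.61 * 174.31 = 106.3291
var_error = var_obs - var_true
var_error = 174.31 - 106.3291
var_error = 67.9809

67.9809


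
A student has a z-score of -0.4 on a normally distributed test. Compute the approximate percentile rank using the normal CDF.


CDF(z) = 0.5 * (1 + erf(z/sqrt(2)))
erf(-0.2828) = -0.3108
CDF = 0.3446
Percentile rank = 0.3446 * 100 = 34.46

34.46


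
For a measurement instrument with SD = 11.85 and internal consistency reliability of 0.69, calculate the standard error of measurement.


SEM = SD * sqrt(1 - rxx)
SEM = 11.85 * sqrt(1 - 0.69)
SEM = 11.85 * sqrt(0.31) = 11.85 * 0.556776
SEM = 6.5978

6.5978


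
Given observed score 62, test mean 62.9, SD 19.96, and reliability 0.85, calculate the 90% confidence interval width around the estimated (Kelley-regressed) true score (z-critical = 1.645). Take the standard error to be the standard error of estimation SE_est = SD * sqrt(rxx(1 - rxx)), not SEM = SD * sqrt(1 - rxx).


True score estimate = 0.85*62 + 0.15*62.9 = 62.135
SE_est = SD * sqrt(rxx * (1 - rxx)) = 19.96 * sqrt(0.85 * 0.15) = 19.96 * sqrt(0.1275) = 7.127146
CI = T_est +/- z * SE_est, so width = 2 * z * SE_est = 2 * 1.645 * 7.127146
Width = 23.4483

23.4483


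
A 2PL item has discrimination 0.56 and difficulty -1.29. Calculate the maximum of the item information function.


For 2PL, max info at theta = b = -1.29
I_max = a^2 / 4 = 0.56^2 / 4
= 0.3136 / 4
I_max = 0.0784

0.0784


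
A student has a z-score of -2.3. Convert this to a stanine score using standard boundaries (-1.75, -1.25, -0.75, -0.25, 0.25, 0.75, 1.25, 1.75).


Stanine boundaries: [-1.75, -1.25, -0.75, -0.25, 0.25, 0.75, 1.25, 1.75]
z = -2.3
Check each boundary:
  z < -1.75
  z < -1.25
  z < -0.75
  z < -0.25
  z < 0.25
  z < 0.75
  z < 1.25
  z < 1.75
Highest qualifying boundary gives stanine = 1

1


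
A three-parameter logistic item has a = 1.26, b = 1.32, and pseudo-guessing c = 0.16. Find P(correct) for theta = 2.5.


logit = 1.26*(2.5 - 1.32) = 1.4868
P* = 1/(1 + exp(-1.4868)) = 0.8156
P = 0.16 + (1 - 0.16) * 0.8156
P = 0.8451

0.8451


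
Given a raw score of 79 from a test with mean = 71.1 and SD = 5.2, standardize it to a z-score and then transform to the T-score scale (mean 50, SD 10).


z = (X - mean) / SD = (79 - 71.1) / 5.2
z = 7.9 / 5.2
z = 1.5192
T-score = T = 50 + 10z
Carry z at full precision (z = 7.9 / 5.2) into the conversion:
T-score = 50 + 10 * (7.9 / 5.2) = 50 + 79 / 5.2
T-score = 50 + 15.1923
T-score = 65.1923

65.1923


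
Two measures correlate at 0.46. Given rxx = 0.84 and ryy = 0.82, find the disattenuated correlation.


r_corrected = rxy / sqrt(rxx * ryy)
= 0.46 / sqrt(0.84 * 0.82)
= 0.46 / sqrt(0.6888)
= 0.46 / 0.82994
r_corrected = 0.5543

0.5543


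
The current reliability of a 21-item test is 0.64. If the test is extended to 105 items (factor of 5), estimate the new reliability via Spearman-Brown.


r_new = (n * rxx) / (1 + (n-1) * rxx)
r_new = (5 * 0.64) / (1 + 4 * 0.64)
r_new = 3.2 / 3.56
r_new = 0.8989

0.8989


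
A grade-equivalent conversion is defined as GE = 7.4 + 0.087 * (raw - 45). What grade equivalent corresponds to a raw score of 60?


raw - median = 60 - 45 = 15
slope * diff = 0.087 * 15 = 1.305
GE = 7.4 + 1.305
GE = 8.705

8.705


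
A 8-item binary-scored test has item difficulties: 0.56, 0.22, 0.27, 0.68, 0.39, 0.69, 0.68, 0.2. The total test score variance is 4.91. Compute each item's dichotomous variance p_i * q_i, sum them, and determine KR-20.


For each item, compute p_i * q_i:
  Item 1: 0.56 * 0.44 = 0.2464
  Item 2: 0.22 * 0.78 = 0.1716
  Item 3: 0.27 * 0.73 = 0.1971
  Item 4: 0.68 * 0.32 = 0.2176
  Item 5: 0.39 * 0.61 = 0.2379
  Item 6: 0.69 * 0.31 = 0.2139
  Item 7: 0.68 * 0.32 = 0.2176
  Item 8: 0.2 * 0.8 = 0.16
Sum(p_i * q_i) = 0.2464 + 0.1716 + 0.1971 + 0.2176 + 0.2379 + 0.2139 + 0.2176 + 0.16 = 1.6621
KR-20 = (k/(k-1)) * (1 - Sum(p_i*q_i) / Var_total)
= (8/7) * (1 - 1.6621/4.91)
= 1.1429 * 0.6615
KR-20 = 0.756

0.756


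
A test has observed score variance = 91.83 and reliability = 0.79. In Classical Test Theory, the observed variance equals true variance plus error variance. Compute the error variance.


var_true = rxx * var_obs = 0.79 * 91.83 = 72.5457
var_error = var_obs - var_true
var_error = 91.83 - 72.5457
var_error = 19.2843

19.2843


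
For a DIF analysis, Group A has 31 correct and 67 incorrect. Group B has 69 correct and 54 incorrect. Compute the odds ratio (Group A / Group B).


Odds_A = 31/67 = 0.4627
Odds_B = 69/54 = 1.2778
OR = Odds_A / Odds_B = 0.4627 / 1.2778
Exactly, OR = (31 * 54) / (67 * 69) = 1674 / 4623
OR = 0.3621

0.3621


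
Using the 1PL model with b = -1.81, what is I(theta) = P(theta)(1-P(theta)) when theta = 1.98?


P = 1/(1+exp(-(1.98--1.81))) = 0.9779
I = P*(1-P) = 0.9779 * 0.0221
I = 0.0216

0.0216


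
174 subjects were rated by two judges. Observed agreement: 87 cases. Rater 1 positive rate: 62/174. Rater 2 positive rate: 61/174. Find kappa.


P_o = 87/174 = 0.5
P_e = (62*61 + 112*113) / 30276 = 0.542938
kappa = (P_o - P_e) / (1 - P_e)
kappa = (0.5 - 0.542938) / (1 - 0.542938)
kappa = -0.0939

-0.0939


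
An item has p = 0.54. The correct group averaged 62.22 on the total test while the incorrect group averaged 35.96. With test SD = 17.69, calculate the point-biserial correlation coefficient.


q = 1 - p = 0.46
rpb = ((M1 - M0) / SD) * sqrt(p * q)
rpb = ((62.22 - 35.96) / 17.69) * sqrt(0.54 * 0.46)
rpb = 0.7398

0.7398


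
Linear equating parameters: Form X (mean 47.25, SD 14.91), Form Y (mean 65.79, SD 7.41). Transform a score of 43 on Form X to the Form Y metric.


slope = SD_Y / SD_X = 7.41 / 14.91 ~ 0.497
intercept = mean_Y - slope * mean_X = 65.79 - (7.41 / 14.91) * 47.25 ~ 42.3076
Y = slope * X + intercept. To avoid rounding drift from the rounded slope/intercept, evaluate the equivalent form Y = mean_Y + SD_Y * (X - mean_X) / SD_X at full precision:
Y = 65.79 + 7.41 * (43 - 47.25) / 14.91
Y = 65.79 - 7.41 * 4.25 / 14.91
Y = 65.79 - 31.4925 / 14.91
Y = 65.79 - 2.1122
Y = 63.6778

63.6778


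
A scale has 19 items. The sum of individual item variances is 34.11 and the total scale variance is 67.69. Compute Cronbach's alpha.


alpha = (k/(k-1)) * (1 - sum(si^2)/s_total^2)
= (19/18) * (1 - 34.11/67.69)
alpha = 0.5236

0.5236


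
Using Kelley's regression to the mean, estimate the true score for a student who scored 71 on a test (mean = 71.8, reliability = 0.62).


T_est = rxx * X + (1 - rxx) * mean
T_est = 0.62 * 71 + 0.38 * 71.8
T_est = 44.02 + 27.284
T_est = 71.304

71.304


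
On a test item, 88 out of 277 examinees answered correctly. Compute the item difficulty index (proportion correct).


Item difficulty p = number correct / total examinees
p = 88 / 277
p = 0.3177

0.3177


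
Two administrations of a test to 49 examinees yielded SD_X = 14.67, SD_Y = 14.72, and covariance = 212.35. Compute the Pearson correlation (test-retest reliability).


r = cov(X,Y) / (SD_X * SD_Y)
r = 212.35 / (14.67 * 14.72)
r = 212.35 / 215.9424
r = 0.9834

0.9834


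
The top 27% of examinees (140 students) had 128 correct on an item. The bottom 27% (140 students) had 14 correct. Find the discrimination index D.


p_upper = 128/140 = 0.9143
p_lower = 14/140 = 0.1
D = 0.9143 - 0.1 = 0.8143

0.8143


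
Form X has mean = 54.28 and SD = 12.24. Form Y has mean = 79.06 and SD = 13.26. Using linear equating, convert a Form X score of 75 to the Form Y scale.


slope = SD_Y / SD_X = 13.26 / 12.24 ~ 1.0833
intercept = mean_Y - slope * mean_X = 79.06 - (13.26 / 12.24) * 54.28 ~ 20.2567
Y = slope * X + intercept. To avoid rounding drift from the rounded slope/intercept, evaluate the equivalent form Y = mean_Y + SD_Y * (X - mean_X) / SD_X at full precision:
Y = 79.06 + 13.26 * (75 - 54.28) / 12.24
Y = 79.06 + 13.26 * 20.72 / 12.24
Y = 79.06 + 274.7472 / 12.24
Y = 79.06 + 22.4467
Y = 101.5067

101.5067


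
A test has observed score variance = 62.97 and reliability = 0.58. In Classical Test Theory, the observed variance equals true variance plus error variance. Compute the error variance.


var_true = rxx * var_obs = 0.58 * 62.97 = 36.5226
var_error = var_obs - var_true
var_error = 62.97 - 36.5226
var_error = 26.4474

26.4474


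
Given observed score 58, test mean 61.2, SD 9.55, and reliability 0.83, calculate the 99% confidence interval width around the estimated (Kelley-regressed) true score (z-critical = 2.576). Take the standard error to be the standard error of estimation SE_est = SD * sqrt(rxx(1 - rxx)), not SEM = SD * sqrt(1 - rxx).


True score estimate = 0.83*58 + 0.17*61.2 = 58.544
SE_est = SD * sqrt(rxx * (1 - rxx)) = 9.55 * sqrt(0.83 * 0.17) = 9.55 * sqrt(0.1411) = 3.587293
CI = T_est +/- z * SE_est, so width = 2 * z * SE_est = 2 * 2.576 * 3.587293
Width = 18.4817

18.4817


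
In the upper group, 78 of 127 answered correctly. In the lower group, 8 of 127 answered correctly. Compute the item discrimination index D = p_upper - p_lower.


p_upper = 78/127 = 0.6142
p_lower = 8/127 = 0.063
D = 0.6142 - 0.063 = 0.5512

0.5512


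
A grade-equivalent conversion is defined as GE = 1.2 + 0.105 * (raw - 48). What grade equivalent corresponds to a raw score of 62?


raw - median = 62 - 48 = 14
slope * diff = 0.105 * 14 = 1.47
GE = 1.2 + 1.47
GE = 2.67

2.67


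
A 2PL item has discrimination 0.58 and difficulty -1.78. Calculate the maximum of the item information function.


For 2PL, max info at theta = b = -1.78
I_max = a^2 / 4 = 0.58^2 / 4
= 0.3364 / 4
I_max = 0.0841

0.0841


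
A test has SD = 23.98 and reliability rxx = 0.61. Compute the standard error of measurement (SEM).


SEM = SD * sqrt(1 - rxx)
SEM = 23.98 * sqrt(1 - 0.61)
SEM = 23.98 * sqrt(0.39) = 23.98 * 0.6245
SEM = 14.9755

14.9755


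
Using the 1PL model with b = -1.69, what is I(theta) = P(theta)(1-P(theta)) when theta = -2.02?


P = 1/(1+exp(-(-2.02--1.69))) = 0.4182
I = P*(1-P) = 0.4182 * 0.5818
I = 0.2433

0.2433


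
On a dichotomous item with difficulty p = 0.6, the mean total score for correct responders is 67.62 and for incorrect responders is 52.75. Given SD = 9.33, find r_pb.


q = 1 - p = 0.4
rpb = ((M1 - M0) / SD) * sqrt(p * q)
rpb = ((67.62 - 52.75) / 9.33) * sqrt(0.6 * 0.4)
rpb = 0.7808

0.7808


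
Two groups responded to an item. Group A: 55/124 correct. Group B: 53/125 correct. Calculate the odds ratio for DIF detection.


Odds_A = 55/69 = 0.7971
Odds_B = 53/72 = 0.7361
OR = Odds_A / Odds_B = 0.7971 / 0.7361
Exactly, OR = (55 * 72) / (69 * 53) = 3960 / 3657
OR = 1.0829

1.0829


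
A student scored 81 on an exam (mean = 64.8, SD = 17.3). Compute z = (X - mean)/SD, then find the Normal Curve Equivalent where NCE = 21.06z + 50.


z = (X - mean) / SD = (81 - 64.8) / 17.3
z = 16.2 / 17.3
z = 0.9364
NCE = NCE = 21.06z + 50
Carry z at full precision (z = 16.2 / 17.3) into the conversion:
NCE = 21.06 * (16.2 / 17.3) + 50 = 341.172 / 17.3 + 50
NCE = 19.7209 + 50
NCE = 69.7209

69.7209


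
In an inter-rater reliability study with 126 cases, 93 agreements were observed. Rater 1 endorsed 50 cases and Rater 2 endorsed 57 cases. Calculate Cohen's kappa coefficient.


P_o = 93/126 = 0.738095
P_e = (50*57 + 76*69) / 15876 = 0.509826
kappa = (P_o - P_e) / (1 - P_e)
kappa = (0.738095 - 0.509826) / (1 - 0.509826)
kappa = 0.4657

0.4657


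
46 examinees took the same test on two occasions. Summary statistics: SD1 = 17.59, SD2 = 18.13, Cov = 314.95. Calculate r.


r = cov(X,Y) / (SD_X * SD_Y)
r = 314.95 / (17.59 * 18.13)
r = 314.95 / 318.9067
r = 0.9876

0.9876


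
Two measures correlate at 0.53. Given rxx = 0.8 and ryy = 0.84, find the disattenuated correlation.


r_corrected = rxy / sqrt(rxx * ryy)
= 0.53 / sqrt(0.8 * 0.84)
= 0.53 / sqrt(0.672)
= 0.53 / 0.819756
r_corrected = 0.6465

0.6465


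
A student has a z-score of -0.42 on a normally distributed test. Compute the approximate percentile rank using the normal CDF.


CDF(z) = 0.5 * (1 + erf(z/sqrt(2)))
erf(-0.297) = -0.3255
CDF = 0.3372
Percentile rank = 0.3372 * 100 = 33.72

33.72


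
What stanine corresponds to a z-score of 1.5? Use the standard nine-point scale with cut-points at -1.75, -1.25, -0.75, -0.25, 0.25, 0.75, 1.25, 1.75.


Stanine boundaries: [-1.75, -1.25, -0.75, -0.25, 0.25, 0.75, 1.25, 1.75]
z = 1.5
Check each boundary:
  z >= -1.75 -> could be stanine 2
  z >= -1.25 -> could be stanine 3
  z >= -0.75 -> could be stanine 4
  z >= -0.25 -> could be stanine 5
  z >= 0.25 -> could be stanine 6
  z >= 0.75 -> could be stanine 7
  z >= 1.25 -> could be stanine 8
  z < 1.75
Highest qualifying boundary gives stanine = 8

8


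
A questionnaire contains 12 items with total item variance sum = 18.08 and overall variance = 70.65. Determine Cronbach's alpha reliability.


alpha = (k/(k-1)) * (1 - sum(si^2)/s_total^2)
= (12/11) * (1 - 18.08/70.65)
alpha = 0.8117

0.8117


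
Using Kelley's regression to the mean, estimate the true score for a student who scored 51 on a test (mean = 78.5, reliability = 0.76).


T_est = rxx * X + (1 - rxx) * mean
T_est = 0.76 * 51 + 0.24 * 78.5
T_est = 38.76 + 18.84
T_est = 57.6

57.6


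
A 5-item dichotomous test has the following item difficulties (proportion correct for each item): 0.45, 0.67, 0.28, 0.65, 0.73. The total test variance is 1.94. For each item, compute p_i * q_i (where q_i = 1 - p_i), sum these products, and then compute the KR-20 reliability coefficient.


For each item, compute p_i * q_i:
  Item 1: 0.45 * 0.55 = 0.2475
  Item 2: 0.67 * 0.33 = 0.2211
  Item 3: 0.28 * 0.72 = 0.2016
  Item 4: 0.65 * 0.35 = 0.2275
  Item 5: 0.73 * 0.27 = 0.1971
Sum(p_i * q_i) = 0.2475 + 0.2211 + 0.2016 + 0.2275 + 0.1971 = 1.0948
KR-20 = (k/(k-1)) * (1 - Sum(p_i*q_i) / Var_total)
= (5/4) * (1 - 1.0948/1.94)
= 1.25 * 0.4357
KR-20 = 0.5446

0.5446


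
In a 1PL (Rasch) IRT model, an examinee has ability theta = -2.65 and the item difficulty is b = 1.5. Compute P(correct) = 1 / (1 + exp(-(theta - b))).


theta - b = -2.65 - 1.5 = -4.15
exp(-(theta - b)) = exp(4.15) = 63.434
P = 1 / (1 + 63.434)
P = 0.0155

0.0155


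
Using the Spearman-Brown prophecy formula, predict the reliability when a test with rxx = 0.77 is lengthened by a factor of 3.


r_new = (n * rxx) / (1 + (n-1) * rxx)
r_new = (3 * 0.77) / (1 + 2 * 0.77)
r_new = 2.31 / 2.54
r_new = 0.9094

0.9094


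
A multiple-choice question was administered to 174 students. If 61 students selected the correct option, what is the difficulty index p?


Item difficulty p = number correct / total examinees
p = 61 / 174
p = 0.3506

0.3506


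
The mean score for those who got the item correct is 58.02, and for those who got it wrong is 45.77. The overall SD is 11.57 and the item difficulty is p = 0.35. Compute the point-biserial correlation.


q = 1 - p = 0.65
rpb = ((M1 - M0) / SD) * sqrt(p * q)
rpb = ((58.02 - 45.77) / 11.57) * sqrt(0.35 * 0.65)
rpb = 0.505

0.505


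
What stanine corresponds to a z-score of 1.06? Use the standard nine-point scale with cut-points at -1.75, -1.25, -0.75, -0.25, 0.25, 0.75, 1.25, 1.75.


Stanine boundaries: [-1.75, -1.25, -0.75, -0.25, 0.25, 0.75, 1.25, 1.75]
z = 1.06
Check each boundary:
  z >= -1.75 -> could be stanine 2
  z >= -1.25 -> could be stanine 3
  z >= -0.75 -> could be stanine 4
  z >= -0.25 -> could be stanine 5
  z >= 0.25 -> could be stanine 6
  z >= 0.75 -> could be stanine 7
  z < 1.25
  z < 1.75
Highest qualifying boundary gives stanine = 7

7


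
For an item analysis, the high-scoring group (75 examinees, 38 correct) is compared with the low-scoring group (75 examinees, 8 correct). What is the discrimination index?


p_upper = 38/75 = 0.5067
p_lower = 8/75 = 0.1067
D = 0.5067 - 0.1067 = 0.4

0.4


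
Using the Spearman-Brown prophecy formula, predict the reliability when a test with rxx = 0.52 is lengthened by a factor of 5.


r_new = (n * rxx) / (1 + (n-1) * rxx)
r_new = (5 * 0.52) / (1 + 4 * 0.52)
r_new = 2.6 / 3.08
r_new = 0.8442

0.8442


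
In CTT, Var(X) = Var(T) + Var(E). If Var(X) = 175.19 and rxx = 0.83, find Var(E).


var_true = rxx * var_obs = 0.83 * 175.19 = 145.4077
var_error = var_obs - var_true
var_error = 175.19 - 145.4077
var_error = 29.7823

29.7823


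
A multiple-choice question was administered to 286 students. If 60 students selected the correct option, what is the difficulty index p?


Item difficulty p = number correct / total examinees
p = 60 / 286
p = 0.2098

0.2098


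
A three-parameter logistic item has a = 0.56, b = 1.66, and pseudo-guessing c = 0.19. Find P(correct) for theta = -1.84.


logit = 0.56*(-1.84 - 1.66) = -1.96
P* = 1/(1 + exp(--1.96)) = 0.1235
P = 0.19 + (1 - 0.19) * 0.1235
P = 0.29

0.29


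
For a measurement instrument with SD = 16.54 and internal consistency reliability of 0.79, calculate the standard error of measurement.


SEM = SD * sqrt(1 - rxx)
SEM = 16.54 * sqrt(1 - 0.79)
SEM = 16.54 * sqrt(0.21) = 16.54 * 0.458258
SEM = 7.5796

7.5796


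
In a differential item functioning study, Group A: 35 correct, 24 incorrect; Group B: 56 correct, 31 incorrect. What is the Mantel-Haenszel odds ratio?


Odds_A = 35/24 = 1.4583
Odds_B = 56/31 = 1.8065
OR = Odds_A / Odds_B = 1.4583 / 1.8065
Exactly, OR = (35 * 31) / (24 * 56) = 1085 / 1344
OR = 0.8073

0.8073


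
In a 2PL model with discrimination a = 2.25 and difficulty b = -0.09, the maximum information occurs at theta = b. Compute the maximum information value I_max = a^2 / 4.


For 2PL, max info at theta = b = -0.09
I_max = a^2 / 4 = 2.25^2 / 4
= 5.0625 / 4
I_max = 1.2656

1.2656


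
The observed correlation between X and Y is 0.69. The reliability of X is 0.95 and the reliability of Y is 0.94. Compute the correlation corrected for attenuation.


r_corrected = rxy / sqrt(rxx * ryy)
= 0.69 / sqrt(0.95 * 0.94)
= 0.69 / sqrt(0.893)
= 0.69 / 0.944987
r_corrected = 0.7302

0.7302


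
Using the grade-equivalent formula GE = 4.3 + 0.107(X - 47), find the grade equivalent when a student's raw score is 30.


raw - median = 30 - 47 = -17
slope * diff = 0.107 * -17 = -1.819
GE = 4.3 + -1.819
GE = 2.481

2.481


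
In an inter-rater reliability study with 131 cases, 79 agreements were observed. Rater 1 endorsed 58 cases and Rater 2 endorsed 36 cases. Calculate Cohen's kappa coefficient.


P_o = 79/131 = 0.603053
P_e = (58*36 + 73*95) / 17161 = 0.525785
kappa = (P_o - P_e) / (1 - P_e)
kappa = (0.603053 - 0.525785) / (1 - 0.525785)
kappa = 0.1629

0.1629


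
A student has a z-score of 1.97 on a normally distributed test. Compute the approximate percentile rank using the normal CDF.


CDF(z) = 0.5 * (1 + erf(z/sqrt(2)))
erf(1.393) = 0.9512
CDF = 0.9756
Percentile rank = 0.9756 * 100 = 97.56

97.56


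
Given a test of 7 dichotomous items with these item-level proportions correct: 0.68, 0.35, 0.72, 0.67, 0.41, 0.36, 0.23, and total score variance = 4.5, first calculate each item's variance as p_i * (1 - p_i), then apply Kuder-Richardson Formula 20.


For each item, compute p_i * q_i:
  Item 1: 0.68 * 0.32 = 0.2176
  Item 2: 0.35 * 0.65 = 0.2275
  Item 3: 0.72 * 0.28 = 0.2016
  Item 4: 0.67 * 0.33 = 0.2211
  Item 5: 0.41 * 0.59 = 0.2419
  Item 6: 0.36 * 0.64 = 0.2304
  Item 7: 0.23 * 0.77 = 0.1771
Sum(p_i * q_i) = 0.2176 + 0.2275 + 0.2016 + 0.2211 + 0.2419 + 0.2304 + 0.1771 = 1.5172
KR-20 = (k/(k-1)) * (1 - Sum(p_i*q_i) / Var_total)
= (7/6) * (1 - 1.5172/4.5)
= 1.1667 * 0.6628
KR-20 = 0.7733

0.7733


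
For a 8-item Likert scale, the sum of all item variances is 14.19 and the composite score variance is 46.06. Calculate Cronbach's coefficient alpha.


alpha = (k/(k-1)) * (1 - sum(si^2)/s_total^2)
= (8/7) * (1 - 14.19/46.06)
alpha = 0.7908

0.7908


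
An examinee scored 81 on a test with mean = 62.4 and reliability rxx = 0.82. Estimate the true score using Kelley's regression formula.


T_est = rxx * X + (1 - rxx) * mean
T_est = 0.82 * 81 + 0.18 * 62.4
T_est = 66.42 + 11.232
T_est = 77.652

77.652


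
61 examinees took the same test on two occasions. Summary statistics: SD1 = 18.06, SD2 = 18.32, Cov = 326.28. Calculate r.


r = cov(X,Y) / (SD_X * SD_Y)
r = 326.28 / (18.06 * 18.32)
r = 326.28 / 330.8592
r = 0.9862

0.9862


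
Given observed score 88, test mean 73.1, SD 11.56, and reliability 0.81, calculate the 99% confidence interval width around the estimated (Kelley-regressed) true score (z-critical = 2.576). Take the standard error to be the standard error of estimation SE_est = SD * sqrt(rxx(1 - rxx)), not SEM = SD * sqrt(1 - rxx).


True score estimate = 0.81*88 + 0.19*73.1 = 85.169
SE_est = SD * sqrt(rxx * (1 - rxx)) = 11.56 * sqrt(0.81 * 0.19) = 11.56 * sqrt(0.1539) = 4.534998
CI = T_est +/- z * SE_est, so width = 2 * z * SE_est = 2 * 2.576 * 4.534998
Width = 23.3643

23.3643


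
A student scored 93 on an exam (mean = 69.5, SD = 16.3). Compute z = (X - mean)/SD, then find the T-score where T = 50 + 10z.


z = (X - mean) / SD = (93 - 69.5) / 16.3
z = 23.5 / 16.3
z = 1.4417
T-score = T = 50 + 10z
Carry z at full precision (z = 23.5 / 16.3) into the conversion:
T-score = 50 + 10 * (23.5 / 16.3) = 50 + 235 / 16.3
T-score = 50 + 14.4172
T-score = 64.4172

64.4172


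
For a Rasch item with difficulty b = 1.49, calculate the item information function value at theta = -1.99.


P = 1/(1+exp(-(-1.99-1.49))) = 0.0299
I = P*(1-P) = 0.0299 * 0.9701
I = 0.029

0.029


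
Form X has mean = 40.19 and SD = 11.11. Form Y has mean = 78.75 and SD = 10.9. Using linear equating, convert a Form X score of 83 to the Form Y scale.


slope = SD_Y / SD_X = 10.9 / 11.11 ~ 0.9811
intercept = mean_Y - slope * mean_X = 78.75 - (10.9 / 11.11) * 40.19 ~ 39.3197
Y = slope * X + intercept. To avoid rounding drift from the rounded slope/intercept, evaluate the equivalent form Y = mean_Y + SD_Y * (X - mean_X) / SD_X at full precision:
Y = 78.75 + 10.9 * (83 - 40.19) / 11.11
Y = 78.75 + 10.9 * 42.81 / 11.11
Y = 78.75 + 466.629 / 11.11
Y = 78.75 + 42.0008
Y = 120.7508

120.7508


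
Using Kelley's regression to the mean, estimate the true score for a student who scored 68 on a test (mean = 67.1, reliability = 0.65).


T_est = rxx * X + (1 - rxx) * mean
T_est = 0.65 * 68 + 0.35 * 67.1
T_est = 44.2 + 23.485
T_est = 67.685

67.685


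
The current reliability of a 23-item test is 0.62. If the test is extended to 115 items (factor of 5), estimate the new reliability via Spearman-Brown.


r_new = (n * rxx) / (1 + (n-1) * rxx)
r_new = (5 * 0.62) / (1 + 4 * 0.62)
r_new = 3.1 / 3.48
r_new = 0.8908

0.8908


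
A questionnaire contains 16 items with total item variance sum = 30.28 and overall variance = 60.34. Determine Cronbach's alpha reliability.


alpha = (k/(k-1)) * (1 - sum(si^2)/s_total^2)
= (16/15) * (1 - 30.28/60.34)
alpha = 0.5314

0.5314


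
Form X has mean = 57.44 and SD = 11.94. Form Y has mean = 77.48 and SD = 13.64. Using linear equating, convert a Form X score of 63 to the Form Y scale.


slope = SD_Y / SD_X = 13.64 / 11.94 ~ 1.1424
intercept = mean_Y - slope * mean_X = 77.48 - (13.64 / 11.94) * 57.44 ~ 11.8618
Y = slope * X + intercept. To avoid rounding drift from the rounded slope/intercept, evaluate the equivalent form Y = mean_Y + SD_Y * (X - mean_X) / SD_X at full precision:
Y = 77.48 + 13.64 * (63 - 57.44) / 11.94
Y = 77.48 + 13.64 * 5.56 / 11.94
Y = 77.48 + 75.8384 / 11.94
Y = 77.48 + 6.3516
Y = 83.8316

83.8316


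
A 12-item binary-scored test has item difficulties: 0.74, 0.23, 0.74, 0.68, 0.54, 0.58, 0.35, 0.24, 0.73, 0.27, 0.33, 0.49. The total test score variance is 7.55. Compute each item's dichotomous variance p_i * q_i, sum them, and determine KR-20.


For each item, compute p_i * q_i:
  Item 1: 0.74 * 0.26 = 0.1924
  Item 2: 0.23 * 0.77 = 0.1771
  Item 3: 0.74 * 0.26 = 0.1924
  Item 4: 0.68 * 0.32 = 0.2176
  Item 5: 0.54 * 0.46 = 0.2484
  Item 6: 0.58 * 0.42 = 0.2436
  Item 7: 0.35 * 0.65 = 0.2275
  Item 8: 0.24 * 0.76 = 0.1824
  Item 9: 0.73 * 0.27 = 0.1971
  Item 10: 0.27 * 0.73 = 0.1971
  Item 11: 0.33 * 0.67 = 0.2211
  Item 12: 0.49 * 0.51 = 0.2499
Sum(p_i * q_i) = 0.1924 + 0.1771 + 0.1924 + 0.2176 + 0.2484 + 0.2436 + 0.2275 + 0.1824 + 0.1971 + 0.1971 + 0.2211 + 0.2499 = 2.5466
KR-20 = (k/(k-1)) * (1 - Sum(p_i*q_i) / Var_total)
= (12/11) * (1 - 2.5466/7.55)
= 1.0909 * 0.6627
KR-20 = 0.7229

0.7229


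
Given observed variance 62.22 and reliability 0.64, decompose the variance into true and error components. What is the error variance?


var_true = rxx * var_obs = 0.64 * 62.22 = 39.8208
var_error = var_obs - var_true
var_error = 62.22 - 39.8208
var_error = 22.3992

22.3992


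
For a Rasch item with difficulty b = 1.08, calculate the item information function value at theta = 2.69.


P = 1/(1+exp(-(2.69-1.08))) = 0.8334
I = P*(1-P) = 0.8334 * 0.1666
I = 0.1388

0.1388


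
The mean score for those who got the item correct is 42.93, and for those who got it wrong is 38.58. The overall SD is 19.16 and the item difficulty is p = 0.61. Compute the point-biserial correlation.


q = 1 - p = 0.39
rpb = ((M1 - M0) / SD) * sqrt(p * q)
rpb = ((42.93 - 38.58) / 19.16) * sqrt(0.61 * 0.39)
rpb = 0.1107

0.1107


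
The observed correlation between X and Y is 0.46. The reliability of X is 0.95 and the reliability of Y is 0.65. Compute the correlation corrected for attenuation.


r_corrected = rxy / sqrt(rxx * ryy)
= 0.46 / sqrt(0.95 * 0.65)
= 0.46 / sqrt(0.6175)
= 0.46 / 0.785812
r_corrected = 0.5854

0.5854


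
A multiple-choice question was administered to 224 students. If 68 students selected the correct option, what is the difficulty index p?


Item difficulty p = number correct / total examinees
p = 68 / 224
p = 0.3036

0.3036


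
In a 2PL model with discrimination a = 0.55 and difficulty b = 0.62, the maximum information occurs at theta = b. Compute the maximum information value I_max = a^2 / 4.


For 2PL, max info at theta = b = 0.62
I_max = a^2 / 4 = 0.55^2 / 4
= 0.3025 / 4
I_max = 0.0756

0.0756


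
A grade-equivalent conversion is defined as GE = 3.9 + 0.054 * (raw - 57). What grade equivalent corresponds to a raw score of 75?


raw - median = 75 - 57 = 18
slope * diff = 0.054 * 18 = 0.972
GE = 3.9 + 0.972
GE = 4.872

4.872


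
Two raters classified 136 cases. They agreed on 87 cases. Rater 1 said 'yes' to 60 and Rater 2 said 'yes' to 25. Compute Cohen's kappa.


P_o = 87/136 = 0.639706
P_e = (60*25 + 76*111) / 18496 = 0.537197
kappa = (P_o - P_e) / (1 - P_e)
kappa = (0.639706 - 0.537197) / (1 - 0.537197)
kappa = 0.2215

0.2215


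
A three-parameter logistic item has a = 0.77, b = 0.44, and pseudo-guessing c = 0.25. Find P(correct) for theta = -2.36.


logit = 0.77*(-2.36 - 0.44) = -2.156
P* = 1/(1 + exp(--2.156)) = 0.1038
P = 0.25 + (1 - 0.25) * 0.1038
P = 0.3278

0.3278


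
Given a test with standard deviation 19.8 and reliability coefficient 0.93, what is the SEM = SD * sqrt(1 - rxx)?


SEM = SD * sqrt(1 - rxx)
SEM = 19.8 * sqrt(1 - 0.93)
SEM = 19.8 * sqrt(0.07) = 19.8 * 0.264575
SEM = 5.2386

5.2386


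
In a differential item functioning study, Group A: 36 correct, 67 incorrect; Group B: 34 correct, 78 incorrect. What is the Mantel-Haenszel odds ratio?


Odds_A = 36/67 = 0.5373
Odds_B = 34/78 = 0.4359
OR = Odds_A / Odds_B = 0.5373 / 0.4359
Exactly, OR = (36 * 78) / (67 * 34) = 2808 / 2278
OR = 1.2327

1.2327


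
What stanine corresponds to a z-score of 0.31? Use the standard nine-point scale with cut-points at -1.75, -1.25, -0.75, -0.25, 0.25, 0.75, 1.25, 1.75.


Stanine boundaries: [-1.75, -1.25, -0.75, -0.25, 0.25, 0.75, 1.25, 1.75]
z = 0.31
Check each boundary:
  z >= -1.75 -> could be stanine 2
  z >= -1.25 -> could be stanine 3
  z >= -0.75 -> could be stanine 4
  z >= -0.25 -> could be stanine 5
  z >= 0.25 -> could be stanine 6
  z < 0.75
  z < 1.25
  z < 1.75
Highest qualifying boundary gives stanine = 6

6


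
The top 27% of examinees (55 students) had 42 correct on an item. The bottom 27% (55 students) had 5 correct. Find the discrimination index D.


p_upper = 42/55 = 0.7636
p_lower = 5/55 = 0.0909
D = 0.7636 - 0.0909 = 0.6727

0.6727


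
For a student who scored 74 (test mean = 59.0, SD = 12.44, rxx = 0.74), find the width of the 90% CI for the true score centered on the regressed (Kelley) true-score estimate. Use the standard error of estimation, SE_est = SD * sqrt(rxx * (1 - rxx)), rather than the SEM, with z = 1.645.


True score estimate = 0.74*74 + 0.26*59.0 = 70.1
SE_est = SD * sqrt(rxx * (1 - rxx)) = 12.44 * sqrt(0.74 * 0.26) = 12.44 * sqrt(0.1924) = 5.45661
CI = T_est +/- z * SE_est, so width = 2 * z * SE_est = 2 * 1.645 * 5.45661
Width = 17.9522

17.9522


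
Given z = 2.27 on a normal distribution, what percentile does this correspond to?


CDF(z) = 0.5 * (1 + erf(z/sqrt(2)))
erf(1.6051) = 0.9768
CDF = 0.9884
Percentile rank = 0.9884 * 100 = 98.84

98.84


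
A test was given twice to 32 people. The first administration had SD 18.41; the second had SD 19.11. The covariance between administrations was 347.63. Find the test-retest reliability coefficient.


r = cov(X,Y) / (SD_X * SD_Y)
r = 347.63 / (18.41 * 19.11)
r = 347.63 / 351.8151
r = 0.9881

0.9881


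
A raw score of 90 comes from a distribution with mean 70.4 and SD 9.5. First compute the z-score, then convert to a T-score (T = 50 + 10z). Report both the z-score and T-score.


z = (X - mean) / SD = (90 - 70.4) / 9.5
z = 19.6 / 9.5
z = 2.0632
T-score = T = 50 + 10z
Carry z at full precision (z = 19.6 / 9.5) into the conversion:
T-score = 50 + 10 * (19.6 / 9.5) = 50 + 196 / 9.5
T-score = 50 + 20.6316
T-score = 70.6316

70.6316


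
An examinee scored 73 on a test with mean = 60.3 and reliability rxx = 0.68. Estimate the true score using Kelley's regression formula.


T_est = rxx * X + (1 - rxx) * mean
T_est = 0.68 * 73 + 0.32 * 60.3
T_est = 49.64 + 19.296
T_est = 68.936

68.936


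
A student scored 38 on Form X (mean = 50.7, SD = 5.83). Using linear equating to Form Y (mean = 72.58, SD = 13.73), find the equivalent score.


slope = SD_Y / SD_X = 13.73 / 5.83 ~ 2.3551
intercept = mean_Y - slope * mean_X = 72.58 - (13.73 / 5.83) * 50.7 ~ -46.8215
Y = slope * X + intercept. To avoid rounding drift from the rounded slope/intercept, evaluate the equivalent form Y = mean_Y + SD_Y * (X - mean_X) / SD_X at full precision:
Y = 72.58 + 13.73 * (38 - 50.7) / 5.83
Y = 72.58 - 13.73 * 12.7 / 5.83
Y = 72.58 - 174.371 / 5.83
Y = 72.58 - 29.9093
Y = 42.6707

42.6707
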